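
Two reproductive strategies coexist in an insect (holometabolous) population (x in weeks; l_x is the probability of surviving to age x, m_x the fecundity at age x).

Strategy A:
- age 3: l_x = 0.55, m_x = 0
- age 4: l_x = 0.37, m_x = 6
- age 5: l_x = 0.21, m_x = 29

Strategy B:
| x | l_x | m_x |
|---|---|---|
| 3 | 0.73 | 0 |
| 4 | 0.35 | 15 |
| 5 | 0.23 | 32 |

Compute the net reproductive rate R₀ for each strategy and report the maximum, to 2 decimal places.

Strategy A: R₀ = 0.55×0 + 0.37×6 + 0.21×29 = 8.3100
Strategy B: R₀ = 0.73×0 + 0.35×15 + 0.23×32 = 12.6100
Highest R₀: strategy B with 12.6100.

12.61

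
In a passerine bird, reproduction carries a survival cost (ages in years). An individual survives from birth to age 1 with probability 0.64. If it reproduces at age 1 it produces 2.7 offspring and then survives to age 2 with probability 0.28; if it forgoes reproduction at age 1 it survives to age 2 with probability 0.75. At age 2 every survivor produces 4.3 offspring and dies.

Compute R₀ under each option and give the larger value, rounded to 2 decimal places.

breed at age 1: R₀ = 0.64 × (2.7 + 0.28 × 4.3) = 0.64 × 3.9040 = 2.4986
delay to age 2: R₀ = 0.64 × (0.75 × 4.3) = 0.64 × 3.2250 = 2.0640
Higher: breed at age 1 (2.4986).

2.50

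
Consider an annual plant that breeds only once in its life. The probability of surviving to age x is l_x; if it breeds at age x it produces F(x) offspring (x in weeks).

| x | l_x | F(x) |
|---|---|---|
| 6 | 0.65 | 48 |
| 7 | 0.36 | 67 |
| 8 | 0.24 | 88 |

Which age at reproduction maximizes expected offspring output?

6

Expected offspring if breeding at age x = l_x × F(x):
  age 6: 0.65 × 48 = 31.200
  age 7: 0.36 × 67 = 24.120
  age 8: 0.24 × 88 = 21.120
Maximum at age 6 (31.200).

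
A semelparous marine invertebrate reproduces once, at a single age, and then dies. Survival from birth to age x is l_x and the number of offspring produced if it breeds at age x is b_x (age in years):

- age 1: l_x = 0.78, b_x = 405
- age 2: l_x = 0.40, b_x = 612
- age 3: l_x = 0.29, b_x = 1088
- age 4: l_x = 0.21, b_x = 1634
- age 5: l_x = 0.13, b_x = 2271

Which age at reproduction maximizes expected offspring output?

Expected offspring if breeding at age x = l_x × b_x:
  age 1: 0.78 × 405 = 315.900
  age 2: 0.40 × 612 = 244.800
  age 3: 0.29 × 1088 = 315.520
  age 4: 0.21 × 1634 = 343.140
  age 5: 0.13 × 2271 = 295.230
Maximum at age 4 (343.140).

4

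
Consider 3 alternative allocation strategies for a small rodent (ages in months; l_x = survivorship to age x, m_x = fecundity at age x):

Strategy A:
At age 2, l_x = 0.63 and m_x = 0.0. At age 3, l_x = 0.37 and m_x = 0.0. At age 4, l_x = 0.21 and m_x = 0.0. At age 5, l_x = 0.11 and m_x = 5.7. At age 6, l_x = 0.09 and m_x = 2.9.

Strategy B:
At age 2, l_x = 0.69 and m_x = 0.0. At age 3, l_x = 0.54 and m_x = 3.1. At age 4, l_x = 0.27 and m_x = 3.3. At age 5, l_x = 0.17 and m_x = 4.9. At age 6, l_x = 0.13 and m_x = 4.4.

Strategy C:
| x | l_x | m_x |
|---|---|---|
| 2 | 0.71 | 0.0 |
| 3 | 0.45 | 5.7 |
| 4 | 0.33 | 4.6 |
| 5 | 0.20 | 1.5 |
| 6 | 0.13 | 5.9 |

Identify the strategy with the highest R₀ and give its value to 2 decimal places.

Strategy A: R₀ = 0.63×0.0 + 0.37×0.0 + 0.21×0.0 + 0.11×5.7 + 0.09×2.9 = 0.8880
Strategy B: R₀ = 0.69×0.0 + 0.54×3.1 + 0.27×3.3 + 0.17×4.9 + 0.13×4.4 = 3.9700
Strategy C: R₀ = 0.71×0.0 + 0.45×5.7 + 0.33×4.6 + 0.20×1.5 + 0.13×5.9 = 5.1500
Highest R₀: strategy C with 5.1500.

5.15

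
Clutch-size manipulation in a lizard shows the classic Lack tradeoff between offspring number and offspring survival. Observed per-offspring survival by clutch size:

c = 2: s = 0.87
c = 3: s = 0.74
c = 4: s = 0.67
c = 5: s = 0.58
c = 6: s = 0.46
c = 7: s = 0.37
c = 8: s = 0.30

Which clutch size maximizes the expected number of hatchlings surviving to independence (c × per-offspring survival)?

Expected hatchlings surviving to independence = c × s(c):
  c=2: 2 × 0.87 = 1.740
  c=3: 3 × 0.74 = 2.220
  c=4: 4 × 0.67 = 2.680
  c=5: 5 × 0.58 = 2.900
  c=6: 6 × 0.46 = 2.760
  c=7: 7 × 0.37 = 2.590
  c=8: 8 × 0.30 = 2.400
Maximum at c = 5 (2.900 hatchlings surviving to independence).

5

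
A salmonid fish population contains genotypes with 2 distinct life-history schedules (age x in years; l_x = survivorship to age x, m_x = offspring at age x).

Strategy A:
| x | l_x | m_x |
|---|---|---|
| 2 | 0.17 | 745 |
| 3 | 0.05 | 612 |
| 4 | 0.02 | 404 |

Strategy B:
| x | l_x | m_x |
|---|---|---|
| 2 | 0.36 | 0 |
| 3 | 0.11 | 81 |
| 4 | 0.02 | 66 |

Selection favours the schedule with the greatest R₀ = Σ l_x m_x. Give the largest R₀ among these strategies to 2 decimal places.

Strategy A: R₀ = 0.17×745 + 0.05×612 + 0.02×404 = 165.3300
Strategy B: R₀ = 0.36×0 + 0.11×81 + 0.02×66 = 10.2300
Highest R₀: strategy A with 165.3300.

165.33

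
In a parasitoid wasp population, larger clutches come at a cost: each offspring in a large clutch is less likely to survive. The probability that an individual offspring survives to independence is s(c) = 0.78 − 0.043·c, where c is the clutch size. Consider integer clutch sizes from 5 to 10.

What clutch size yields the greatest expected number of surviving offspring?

Expected surviving offspring = c × s(c):
  c=5: 5 × 0.565 = 2.825
  c=6: 6 × 0.522 = 3.132
  c=7: 7 × 0.479 = 3.353
  c=8: 8 × 0.436 = 3.488
  c=9: 9 × 0.393 = 3.537
  c=10: 10 × 0.350 = 3.500
Maximum at c = 9 (3.537 surviving offspring).

9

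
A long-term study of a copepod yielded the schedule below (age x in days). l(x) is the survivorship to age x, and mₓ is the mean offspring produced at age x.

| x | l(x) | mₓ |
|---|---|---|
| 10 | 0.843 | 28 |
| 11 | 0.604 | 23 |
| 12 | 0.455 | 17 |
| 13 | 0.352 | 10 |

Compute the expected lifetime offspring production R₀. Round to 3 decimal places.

R₀ = Σ l(x) mₓ:
  age 10: 0.843 × 28 = 23.6040
  age 11: 0.604 × 23 = 13.8920
  age 12: 0.455 × 17 = 7.7350
  age 13: 0.352 × 10 = 3.5200
R₀ = 23.6040 + 13.8920 + 7.7350 + 3.5200 = 48.7510

48.751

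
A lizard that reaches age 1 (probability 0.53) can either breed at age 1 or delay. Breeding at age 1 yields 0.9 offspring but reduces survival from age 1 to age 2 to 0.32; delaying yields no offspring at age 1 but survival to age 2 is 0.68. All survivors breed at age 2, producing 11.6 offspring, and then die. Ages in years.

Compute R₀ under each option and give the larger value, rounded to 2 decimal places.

breed at age 1: R₀ = 0.53 × (0.9 + 0.32 × 11.6) = 0.53 × 4.6120 = 2.4444
delay to age 2: R₀ = 0.53 × (0.68 × 11.6) = 0.53 × 7.8880 = 4.1806
Higher: delay to age 2 (4.1806).

4.18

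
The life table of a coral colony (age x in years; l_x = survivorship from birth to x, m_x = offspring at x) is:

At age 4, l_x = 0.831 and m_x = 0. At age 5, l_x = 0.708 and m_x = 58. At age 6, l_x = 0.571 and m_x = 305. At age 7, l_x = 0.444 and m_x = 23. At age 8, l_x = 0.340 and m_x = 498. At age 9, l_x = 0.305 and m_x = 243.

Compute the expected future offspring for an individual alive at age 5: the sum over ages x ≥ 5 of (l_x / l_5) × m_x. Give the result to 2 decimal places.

l_5 = 0.708. Conditional survival from age 5 to x is l_x / l_5.
  x=5: (0.708/0.708) × 58 = 58.0000
  x=6: (0.571/0.708) × 305 = 245.9816
  x=7: (0.444/0.708) × 23 = 14.4237
  x=8: (0.340/0.708) × 498 = 239.1525
  x=9: (0.305/0.708) × 243 = 104.6822
Sum = 58.0000 + 245.9816 + 14.4237 + 239.1525 + 104.6822 = 662.2401

662.24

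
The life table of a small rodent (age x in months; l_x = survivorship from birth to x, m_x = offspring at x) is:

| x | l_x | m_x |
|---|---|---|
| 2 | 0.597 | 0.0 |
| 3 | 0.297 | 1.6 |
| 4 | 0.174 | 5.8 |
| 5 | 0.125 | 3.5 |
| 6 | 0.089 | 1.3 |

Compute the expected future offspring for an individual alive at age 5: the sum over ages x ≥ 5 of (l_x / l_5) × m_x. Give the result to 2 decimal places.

l_5 = 0.125. Conditional survival from age 5 to x is l_x / l_5.
  x=5: (0.125/0.125) × 3.5 = 3.5000
  x=6: (0.089/0.125) × 1.3 = 0.9256
Sum = 3.5000 + 0.9256 = 4.4256

4.43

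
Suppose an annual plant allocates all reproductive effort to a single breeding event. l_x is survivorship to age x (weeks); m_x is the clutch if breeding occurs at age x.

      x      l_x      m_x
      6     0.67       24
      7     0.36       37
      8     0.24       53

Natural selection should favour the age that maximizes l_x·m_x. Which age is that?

6

Expected offspring if breeding at age x = l_x × m_x:
  age 6: 0.67 × 24 = 16.080
  age 7: 0.36 × 37 = 13.320
  age 8: 0.24 × 53 = 12.720
Maximum at age 6 (16.080).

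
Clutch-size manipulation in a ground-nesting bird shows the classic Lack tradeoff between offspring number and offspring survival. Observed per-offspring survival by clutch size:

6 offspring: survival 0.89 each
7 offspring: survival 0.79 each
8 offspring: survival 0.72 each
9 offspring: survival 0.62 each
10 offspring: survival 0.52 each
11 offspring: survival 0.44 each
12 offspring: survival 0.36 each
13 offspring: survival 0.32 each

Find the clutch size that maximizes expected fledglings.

Expected fledglings = c × s(c):
  c=6: 6 × 0.89 = 5.340
  c=7: 7 × 0.79 = 5.530
  c=8: 8 × 0.72 = 5.760
  c=9: 9 × 0.62 = 5.580
  c=10: 10 × 0.52 = 5.200
  c=11: 11 × 0.44 = 4.840
  c=12: 12 × 0.36 = 4.320
  c=13: 13 × 0.32 = 4.160
Maximum at c = 8 (5.760 fledglings).

8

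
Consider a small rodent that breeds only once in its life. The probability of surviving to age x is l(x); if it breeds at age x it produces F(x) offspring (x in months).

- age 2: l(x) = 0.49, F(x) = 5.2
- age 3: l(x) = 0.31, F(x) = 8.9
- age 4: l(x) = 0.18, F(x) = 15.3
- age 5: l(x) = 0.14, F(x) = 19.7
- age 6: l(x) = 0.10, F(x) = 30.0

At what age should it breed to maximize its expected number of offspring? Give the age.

6

Expected offspring if breeding at age x = l(x) × F(x):
  age 2: 0.49 × 5.2 = 2.548
  age 3: 0.31 × 8.9 = 2.759
  age 4: 0.18 × 15.3 = 2.754
  age 5: 0.14 × 19.7 = 2.758
  age 6: 0.10 × 30.0 = 3.000
Maximum at age 6 (3.000).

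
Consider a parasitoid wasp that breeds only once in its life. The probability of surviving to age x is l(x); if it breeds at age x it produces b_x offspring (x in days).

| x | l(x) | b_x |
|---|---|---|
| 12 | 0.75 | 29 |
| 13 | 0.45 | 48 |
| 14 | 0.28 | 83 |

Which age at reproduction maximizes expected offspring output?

Expected offspring if breeding at age x = l(x) × b_x:
  age 12: 0.75 × 29 = 21.750
  age 13: 0.45 × 48 = 21.600
  age 14: 0.28 × 83 = 23.240
Maximum at age 14 (23.240).

14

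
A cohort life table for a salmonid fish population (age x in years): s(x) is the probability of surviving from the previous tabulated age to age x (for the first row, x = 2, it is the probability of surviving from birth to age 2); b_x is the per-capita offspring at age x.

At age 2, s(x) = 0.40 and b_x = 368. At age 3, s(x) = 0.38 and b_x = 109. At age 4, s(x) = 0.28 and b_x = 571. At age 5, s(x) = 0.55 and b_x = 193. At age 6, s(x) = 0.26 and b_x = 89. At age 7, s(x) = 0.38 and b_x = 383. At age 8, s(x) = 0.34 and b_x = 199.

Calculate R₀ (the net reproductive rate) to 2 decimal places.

Survivorship from birth: l_x = s_2·s_3·…·s_x.
  l_2 = 0.40000
  l_3 = 0.15200
  l_4 = 0.04256
  l_5 = 0.02341
  l_6 = 0.00609
  l_7 = 0.00231
  l_8 = 0.00079
R₀ = Σ l_x b_x:
  age 2: 0.40000 × 368 = 147.2000
  age 3: 0.15200 × 109 = 16.5680
  age 4: 0.04256 × 571 = 24.3018
  age 5: 0.02341 × 193 = 4.5181
  age 6: 0.00609 × 89 = 0.5420
  age 7: 0.00231 × 383 = 0.8847
  age 8: 0.00079 × 199 = 0.1572
R₀ = 147.2000 + 16.5680 + 24.3018 + 4.5181 + 0.5420 + 0.8847 + 0.1572 = 194.1718

194.17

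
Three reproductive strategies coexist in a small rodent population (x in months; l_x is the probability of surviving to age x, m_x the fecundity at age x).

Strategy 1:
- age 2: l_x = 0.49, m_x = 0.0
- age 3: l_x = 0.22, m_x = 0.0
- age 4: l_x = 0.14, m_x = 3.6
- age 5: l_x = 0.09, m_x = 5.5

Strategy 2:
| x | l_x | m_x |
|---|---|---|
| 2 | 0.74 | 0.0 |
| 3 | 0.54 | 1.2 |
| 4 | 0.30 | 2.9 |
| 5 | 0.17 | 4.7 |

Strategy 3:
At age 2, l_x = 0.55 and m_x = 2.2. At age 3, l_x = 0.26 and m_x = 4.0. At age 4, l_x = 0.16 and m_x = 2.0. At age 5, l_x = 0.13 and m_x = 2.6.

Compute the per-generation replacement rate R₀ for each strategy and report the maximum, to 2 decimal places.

Strategy 1: R₀ = 0.49×0.0 + 0.22×0.0 + 0.14×3.6 + 0.09×5.5 = 0.9990
Strategy 2: R₀ = 0.74×0.0 + 0.54×1.2 + 0.30×2.9 + 0.17×4.7 = 2.3170
Strategy 3: R₀ = 0.55×2.2 + 0.26×4.0 + 0.16×2.0 + 0.13×2.6 = 2.9080
Highest R₀: strategy 3 with 2.9080.

2.91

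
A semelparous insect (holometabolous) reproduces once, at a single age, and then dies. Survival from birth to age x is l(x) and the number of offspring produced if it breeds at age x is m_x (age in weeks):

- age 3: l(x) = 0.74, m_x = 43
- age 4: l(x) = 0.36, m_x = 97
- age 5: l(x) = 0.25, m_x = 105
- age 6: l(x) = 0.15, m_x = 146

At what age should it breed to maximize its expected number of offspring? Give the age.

4

Expected offspring if breeding at age x = l(x) × m_x:
  age 3: 0.74 × 43 = 31.820
  age 4: 0.36 × 97 = 34.920
  age 5: 0.25 × 105 = 26.250
  age 6: 0.15 × 146 = 21.900
Maximum at age 4 (34.920).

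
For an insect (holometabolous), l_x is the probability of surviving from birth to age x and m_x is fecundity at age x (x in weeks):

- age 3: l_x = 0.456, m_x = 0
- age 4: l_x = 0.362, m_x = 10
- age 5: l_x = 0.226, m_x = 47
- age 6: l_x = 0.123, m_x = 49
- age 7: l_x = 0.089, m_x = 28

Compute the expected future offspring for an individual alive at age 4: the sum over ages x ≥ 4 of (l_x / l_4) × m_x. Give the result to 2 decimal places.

l_4 = 0.362. Conditional survival from age 4 to x is l_x / l_4.
  x=4: (0.362/0.362) × 10 = 10.0000
  x=5: (0.226/0.362) × 47 = 29.3425
  x=6: (0.123/0.362) × 49 = 16.6492
  x=7: (0.089/0.362) × 28 = 6.8840
Sum = 10.0000 + 29.3425 + 16.6492 + 6.8840 = 62.8757

62.88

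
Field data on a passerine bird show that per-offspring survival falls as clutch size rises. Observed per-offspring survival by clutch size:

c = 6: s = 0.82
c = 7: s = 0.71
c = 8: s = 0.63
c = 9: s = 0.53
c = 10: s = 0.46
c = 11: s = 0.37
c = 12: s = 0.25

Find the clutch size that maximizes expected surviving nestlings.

Expected surviving nestlings = c × s(c):
  c=6: 6 × 0.82 = 4.920
  c=7: 7 × 0.71 = 4.970
  c=8: 8 × 0.63 = 5.040
  c=9: 9 × 0.53 = 4.770
  c=10: 10 × 0.46 = 4.600
  c=11: 11 × 0.37 = 4.070
  c=12: 12 × 0.25 = 3.000
Maximum at c = 8 (5.040 surviving nestlings).

8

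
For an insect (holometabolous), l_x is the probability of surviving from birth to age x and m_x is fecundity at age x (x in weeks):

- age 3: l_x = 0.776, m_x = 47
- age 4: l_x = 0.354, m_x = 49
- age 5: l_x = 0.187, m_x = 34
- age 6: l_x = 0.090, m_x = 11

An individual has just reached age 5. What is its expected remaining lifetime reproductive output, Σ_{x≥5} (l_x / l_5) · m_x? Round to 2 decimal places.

39.29

l_5 = 0.187. Conditional survival from age 5 to x is l_x / l_5.
  x=5: (0.187/0.187) × 34 = 34.0000
  x=6: (0.090/0.187) × 11 = 5.2941
Sum = 34.0000 + 5.2941 = 39.2941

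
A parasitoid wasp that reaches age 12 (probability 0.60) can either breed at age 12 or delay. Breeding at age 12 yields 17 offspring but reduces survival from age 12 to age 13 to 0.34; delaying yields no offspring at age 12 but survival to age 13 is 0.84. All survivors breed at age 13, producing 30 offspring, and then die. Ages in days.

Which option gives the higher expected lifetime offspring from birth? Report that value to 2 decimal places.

breed at age 12: R₀ = 0.60 × (17 + 0.34 × 30) = 0.60 × 27.2000 = 16.3200
delay to age 13: R₀ = 0.60 × (0.84 × 30) = 0.60 × 25.2000 = 15.1200
Higher: breed at age 12 (16.3200).

16.32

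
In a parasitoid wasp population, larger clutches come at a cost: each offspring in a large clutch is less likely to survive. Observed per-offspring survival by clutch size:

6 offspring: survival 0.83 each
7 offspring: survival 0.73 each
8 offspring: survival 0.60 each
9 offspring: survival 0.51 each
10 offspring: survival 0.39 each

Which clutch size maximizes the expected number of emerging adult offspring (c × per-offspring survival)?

7

Expected emerging adult offspring = c × s(c):
  c=6: 6 × 0.83 = 4.980
  c=7: 7 × 0.73 = 5.110
  c=8: 8 × 0.60 = 4.800
  c=9: 9 × 0.51 = 4.590
  c=10: 10 × 0.39 = 3.900
Maximum at c = 7 (5.110 emerging adult offspring).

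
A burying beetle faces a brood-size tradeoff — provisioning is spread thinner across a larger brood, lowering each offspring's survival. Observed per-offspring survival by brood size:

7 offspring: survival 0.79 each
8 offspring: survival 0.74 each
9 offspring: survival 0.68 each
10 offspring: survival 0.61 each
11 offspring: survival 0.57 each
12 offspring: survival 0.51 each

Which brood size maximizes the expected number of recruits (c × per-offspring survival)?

Expected recruits = c × s(c):
  c=7: 7 × 0.79 = 5.530
  c=8: 8 × 0.74 = 5.920
  c=9: 9 × 0.68 = 6.120
  c=10: 10 × 0.61 = 6.100
  c=11: 11 × 0.57 = 6.270
  c=12: 12 × 0.51 = 6.120
Maximum at c = 11 (6.270 recruits).

11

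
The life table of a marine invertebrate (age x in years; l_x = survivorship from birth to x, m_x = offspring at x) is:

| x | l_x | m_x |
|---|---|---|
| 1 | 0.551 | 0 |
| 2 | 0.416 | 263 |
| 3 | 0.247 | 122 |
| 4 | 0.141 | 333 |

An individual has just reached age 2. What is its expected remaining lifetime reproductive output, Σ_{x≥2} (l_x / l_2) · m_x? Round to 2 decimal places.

448.31

l_2 = 0.416. Conditional survival from age 2 to x is l_x / l_2.
  x=2: (0.416/0.416) × 263 = 263.0000
  x=3: (0.247/0.416) × 122 = 72.4375
  x=4: (0.141/0.416) × 333 = 112.8678
Sum = 263.0000 + 72.4375 + 112.8678 = 448.3053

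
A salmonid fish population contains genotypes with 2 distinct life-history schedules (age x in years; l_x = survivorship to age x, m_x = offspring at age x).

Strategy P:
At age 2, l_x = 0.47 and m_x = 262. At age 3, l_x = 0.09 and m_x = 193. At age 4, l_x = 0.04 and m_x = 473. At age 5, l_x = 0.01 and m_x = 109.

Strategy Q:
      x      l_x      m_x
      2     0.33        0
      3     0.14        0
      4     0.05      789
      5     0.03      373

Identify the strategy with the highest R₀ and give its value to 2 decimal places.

160.52

Strategy P: R₀ = 0.47×262 + 0.09×193 + 0.04×473 + 0.01×109 = 160.5200
Strategy Q: R₀ = 0.33×0 + 0.14×0 + 0.05×789 + 0.03×373 = 50.6400
Highest R₀: strategy P with 160.5200.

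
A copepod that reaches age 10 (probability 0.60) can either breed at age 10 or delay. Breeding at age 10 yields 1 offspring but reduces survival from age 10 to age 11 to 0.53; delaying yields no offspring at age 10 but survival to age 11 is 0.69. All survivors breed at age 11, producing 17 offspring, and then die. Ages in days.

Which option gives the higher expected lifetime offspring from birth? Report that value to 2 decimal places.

7.04

breed at age 10: R₀ = 0.60 × (1 + 0.53 × 17) = 0.60 × 10.0100 = 6.0060
delay to age 11: R₀ = 0.60 × (0.69 × 17) = 0.60 × 11.7300 = 7.0380
Higher: delay to age 11 (7.0380).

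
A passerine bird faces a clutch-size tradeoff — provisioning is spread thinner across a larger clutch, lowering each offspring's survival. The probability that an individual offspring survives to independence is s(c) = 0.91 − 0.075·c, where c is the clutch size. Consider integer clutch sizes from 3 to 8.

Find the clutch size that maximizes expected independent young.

6

Expected independent young = c × s(c):
  c=3: 3 × 0.685 = 2.055
  c=4: 4 × 0.610 = 2.440
  c=5: 5 × 0.535 = 2.675
  c=6: 6 × 0.460 = 2.760
  c=7: 7 × 0.385 = 2.695
  c=8: 8 × 0.310 = 2.480
Maximum at c = 6 (2.760 independent young).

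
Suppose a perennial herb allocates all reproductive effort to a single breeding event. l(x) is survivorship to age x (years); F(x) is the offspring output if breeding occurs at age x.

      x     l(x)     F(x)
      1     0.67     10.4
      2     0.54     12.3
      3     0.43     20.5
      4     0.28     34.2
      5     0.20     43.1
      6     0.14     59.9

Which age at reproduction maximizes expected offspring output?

4

Expected offspring if breeding at age x = l(x) × F(x):
  age 1: 0.67 × 10.4 = 6.968
  age 2: 0.54 × 12.3 = 6.642
  age 3: 0.43 × 20.5 = 8.815
  age 4: 0.28 × 34.2 = 9.576
  age 5: 0.20 × 43.1 = 8.620
  age 6: 0.14 × 59.9 = 8.386
Maximum at age 4 (9.576).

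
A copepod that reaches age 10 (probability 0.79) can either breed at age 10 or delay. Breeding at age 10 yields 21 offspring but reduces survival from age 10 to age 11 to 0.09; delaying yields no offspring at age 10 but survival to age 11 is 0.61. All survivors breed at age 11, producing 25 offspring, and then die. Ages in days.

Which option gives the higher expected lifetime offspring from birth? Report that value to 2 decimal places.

breed at age 10: R₀ = 0.79 × (21 + 0.09 × 25) = 0.79 × 23.2500 = 18.3675
delay to age 11: R₀ = 0.79 × (0.61 × 25) = 0.79 × 15.2500 = 12.0475
Higher: breed at age 10 (18.3675).

18.37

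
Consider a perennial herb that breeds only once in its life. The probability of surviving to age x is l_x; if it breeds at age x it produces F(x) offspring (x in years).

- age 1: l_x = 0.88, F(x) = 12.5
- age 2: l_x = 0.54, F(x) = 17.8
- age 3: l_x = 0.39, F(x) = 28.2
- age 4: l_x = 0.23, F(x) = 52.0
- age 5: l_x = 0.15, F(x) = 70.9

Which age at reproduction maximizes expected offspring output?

Expected offspring if breeding at age x = l_x × F(x):
  age 1: 0.88 × 12.5 = 11.000
  age 2: 0.54 × 17.8 = 9.612
  age 3: 0.39 × 28.2 = 10.998
  age 4: 0.23 × 52.0 = 11.960
  age 5: 0.15 × 70.9 = 10.635
Maximum at age 4 (11.960).

4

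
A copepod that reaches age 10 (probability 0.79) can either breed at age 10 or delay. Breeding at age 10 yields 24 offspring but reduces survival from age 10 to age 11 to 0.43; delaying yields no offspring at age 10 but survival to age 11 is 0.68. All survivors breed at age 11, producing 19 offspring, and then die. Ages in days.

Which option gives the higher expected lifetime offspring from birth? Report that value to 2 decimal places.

25.41

breed at age 10: R₀ = 0.79 × (24 + 0.43 × 19) = 0.79 × 32.1700 = 25.4143
delay to age 11: R₀ = 0.79 × (0.68 × 19) = 0.79 × 12.9200 = 10.2068
Higher: breed at age 10 (25.4143).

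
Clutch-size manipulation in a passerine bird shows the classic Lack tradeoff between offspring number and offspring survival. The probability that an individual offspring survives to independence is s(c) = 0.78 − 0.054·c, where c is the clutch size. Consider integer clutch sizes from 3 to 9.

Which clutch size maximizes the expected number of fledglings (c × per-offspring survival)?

7

Expected fledglings = c × s(c):
  c=3: 3 × 0.618 = 1.854
  c=4: 4 × 0.564 = 2.256
  c=5: 5 × 0.510 = 2.550
  c=6: 6 × 0.456 = 2.736
  c=7: 7 × 0.402 = 2.814
  c=8: 8 × 0.348 = 2.784
  c=9: 9 × 0.294 = 2.646
Maximum at c = 7 (2.814 fledglings).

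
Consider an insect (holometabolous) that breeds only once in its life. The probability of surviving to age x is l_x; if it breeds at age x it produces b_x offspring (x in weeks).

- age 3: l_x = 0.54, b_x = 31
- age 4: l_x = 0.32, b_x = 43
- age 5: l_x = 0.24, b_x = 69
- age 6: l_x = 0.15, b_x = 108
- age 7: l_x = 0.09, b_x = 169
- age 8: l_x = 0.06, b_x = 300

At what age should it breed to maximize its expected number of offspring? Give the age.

8

Expected offspring if breeding at age x = l_x × b_x:
  age 3: 0.54 × 31 = 16.740
  age 4: 0.32 × 43 = 13.760
  age 5: 0.24 × 69 = 16.560
  age 6: 0.15 × 108 = 16.200
  age 7: 0.09 × 169 = 15.210
  age 8: 0.06 × 300 = 18.000
Maximum at age 8 (18.000).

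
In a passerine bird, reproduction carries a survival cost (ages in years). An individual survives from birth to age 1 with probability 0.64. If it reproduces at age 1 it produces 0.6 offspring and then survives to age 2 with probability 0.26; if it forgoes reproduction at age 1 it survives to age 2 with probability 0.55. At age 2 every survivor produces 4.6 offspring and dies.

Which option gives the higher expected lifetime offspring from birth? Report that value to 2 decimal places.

breed at age 1: R₀ = 0.64 × (0.6 + 0.26 × 4.6) = 0.64 × 1.7960 = 1.1494
delay to age 2: R₀ = 0.64 × (0.55 × 4.6) = 0.64 × 2.5300 = 1.6192
Higher: delay to age 2 (1.6192).

1.62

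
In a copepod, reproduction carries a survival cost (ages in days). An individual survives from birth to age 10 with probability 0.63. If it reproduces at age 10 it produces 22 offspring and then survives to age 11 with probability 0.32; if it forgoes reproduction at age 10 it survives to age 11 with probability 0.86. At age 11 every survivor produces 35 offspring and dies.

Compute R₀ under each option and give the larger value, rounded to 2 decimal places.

20.92

breed at age 10: R₀ = 0.63 × (22 + 0.32 × 35) = 0.63 × 33.2000 = 20.9160
delay to age 11: R₀ = 0.63 × (0.86 × 35) = 0.63 × 30.1000 = 18.9630
Higher: breed at age 10 (20.9160).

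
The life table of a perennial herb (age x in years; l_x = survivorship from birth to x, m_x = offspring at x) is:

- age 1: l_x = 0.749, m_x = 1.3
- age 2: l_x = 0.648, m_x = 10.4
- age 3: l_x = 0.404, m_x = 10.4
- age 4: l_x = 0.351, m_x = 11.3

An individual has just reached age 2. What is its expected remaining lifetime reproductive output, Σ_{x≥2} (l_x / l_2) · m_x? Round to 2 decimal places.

l_2 = 0.648. Conditional survival from age 2 to x is l_x / l_2.
  x=2: (0.648/0.648) × 10.4 = 10.4000
  x=3: (0.404/0.648) × 10.4 = 6.4840
  x=4: (0.351/0.648) × 11.3 = 6.1208
Sum = 10.4000 + 6.4840 + 6.1208 = 23.0048

23.00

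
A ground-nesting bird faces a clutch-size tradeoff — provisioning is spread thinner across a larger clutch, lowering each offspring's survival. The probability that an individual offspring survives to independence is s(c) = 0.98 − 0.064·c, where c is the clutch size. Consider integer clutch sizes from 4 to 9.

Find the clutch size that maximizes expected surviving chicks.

8

Expected surviving chicks = c × s(c):
  c=4: 4 × 0.724 = 2.896
  c=5: 5 × 0.660 = 3.300
  c=6: 6 × 0.596 = 3.576
  c=7: 7 × 0.532 = 3.724
  c=8: 8 × 0.468 = 3.744
  c=9: 9 × 0.404 = 3.636
Maximum at c = 8 (3.744 surviving chicks).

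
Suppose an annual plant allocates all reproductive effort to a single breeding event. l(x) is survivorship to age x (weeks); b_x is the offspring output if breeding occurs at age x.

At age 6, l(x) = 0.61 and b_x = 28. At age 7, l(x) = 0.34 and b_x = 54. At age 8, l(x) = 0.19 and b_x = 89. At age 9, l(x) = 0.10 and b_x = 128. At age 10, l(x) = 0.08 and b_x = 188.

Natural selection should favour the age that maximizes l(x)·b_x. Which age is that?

7

Expected offspring if breeding at age x = l(x) × b_x:
  age 6: 0.61 × 28 = 17.080
  age 7: 0.34 × 54 = 18.360
  age 8: 0.19 × 89 = 16.910
  age 9: 0.10 × 128 = 12.800
  age 10: 0.08 × 188 = 15.040
Maximum at age 7 (18.360).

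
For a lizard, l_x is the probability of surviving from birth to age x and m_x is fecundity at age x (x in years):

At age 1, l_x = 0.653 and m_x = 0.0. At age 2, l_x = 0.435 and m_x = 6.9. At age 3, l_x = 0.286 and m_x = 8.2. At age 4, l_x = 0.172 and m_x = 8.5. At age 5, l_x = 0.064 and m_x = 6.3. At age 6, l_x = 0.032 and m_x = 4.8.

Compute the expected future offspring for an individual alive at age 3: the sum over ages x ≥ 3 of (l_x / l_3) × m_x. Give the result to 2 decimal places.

l_3 = 0.286. Conditional survival from age 3 to x is l_x / l_3.
  x=3: (0.286/0.286) × 8.2 = 8.2000
  x=4: (0.172/0.286) × 8.5 = 5.1119
  x=5: (0.064/0.286) × 6.3 = 1.4098
  x=6: (0.032/0.286) × 4.8 = 0.5371
Sum = 8.2000 + 5.1119 + 1.4098 + 0.5371 = 15.2587

15.26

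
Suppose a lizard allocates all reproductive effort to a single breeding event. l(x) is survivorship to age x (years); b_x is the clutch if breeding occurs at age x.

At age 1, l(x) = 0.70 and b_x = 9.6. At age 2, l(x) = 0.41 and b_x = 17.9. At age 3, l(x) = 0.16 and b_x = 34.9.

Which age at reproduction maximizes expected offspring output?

Expected offspring if breeding at age x = l(x) × b_x:
  age 1: 0.70 × 9.6 = 6.720
  age 2: 0.41 × 17.9 = 7.339
  age 3: 0.16 × 34.9 = 5.584
Maximum at age 2 (7.339).

2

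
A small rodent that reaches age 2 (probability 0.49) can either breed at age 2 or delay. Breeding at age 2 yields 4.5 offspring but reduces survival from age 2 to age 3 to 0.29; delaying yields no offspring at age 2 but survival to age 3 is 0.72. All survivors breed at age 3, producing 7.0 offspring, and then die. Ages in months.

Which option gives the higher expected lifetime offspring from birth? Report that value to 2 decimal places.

3.20

breed at age 2: R₀ = 0.49 × (4.5 + 0.29 × 7.0) = 0.49 × 6.5300 = 3.1997
delay to age 3: R₀ = 0.49 × (0.72 × 7.0) = 0.49 × 5.0400 = 2.4696
Higher: breed at age 2 (3.1997).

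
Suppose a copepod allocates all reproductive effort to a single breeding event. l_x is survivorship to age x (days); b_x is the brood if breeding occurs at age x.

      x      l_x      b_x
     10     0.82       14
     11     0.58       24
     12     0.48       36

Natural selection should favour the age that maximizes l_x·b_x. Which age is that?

Expected offspring if breeding at age x = l_x × b_x:
  age 10: 0.82 × 14 = 11.480
  age 11: 0.58 × 24 = 13.920
  age 12: 0.48 × 36 = 17.280
Maximum at age 12 (17.280).

12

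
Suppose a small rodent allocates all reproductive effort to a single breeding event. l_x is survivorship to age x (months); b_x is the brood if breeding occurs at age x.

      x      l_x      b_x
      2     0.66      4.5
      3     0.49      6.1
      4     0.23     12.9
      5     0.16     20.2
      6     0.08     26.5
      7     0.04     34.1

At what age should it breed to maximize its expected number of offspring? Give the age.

5

Expected offspring if breeding at age x = l_x × b_x:
  age 2: 0.66 × 4.5 = 2.970
  age 3: 0.49 × 6.1 = 2.989
  age 4: 0.23 × 12.9 = 2.967
  age 5: 0.16 × 20.2 = 3.232
  age 6: 0.08 × 26.5 = 2.120
  age 7: 0.04 × 34.1 = 1.364
Maximum at age 5 (3.232).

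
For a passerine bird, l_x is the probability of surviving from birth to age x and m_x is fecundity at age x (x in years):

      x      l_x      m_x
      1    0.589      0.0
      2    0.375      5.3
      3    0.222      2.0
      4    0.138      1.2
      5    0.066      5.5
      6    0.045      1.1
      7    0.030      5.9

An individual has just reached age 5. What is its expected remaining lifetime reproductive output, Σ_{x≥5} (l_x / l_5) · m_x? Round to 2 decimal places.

8.93

l_5 = 0.066. Conditional survival from age 5 to x is l_x / l_5.
  x=5: (0.066/0.066) × 5.5 = 5.5000
  x=6: (0.045/0.066) × 1.1 = 0.7500
  x=7: (0.030/0.066) × 5.9 = 2.6818
Sum = 5.5000 + 0.7500 + 2.6818 = 8.9318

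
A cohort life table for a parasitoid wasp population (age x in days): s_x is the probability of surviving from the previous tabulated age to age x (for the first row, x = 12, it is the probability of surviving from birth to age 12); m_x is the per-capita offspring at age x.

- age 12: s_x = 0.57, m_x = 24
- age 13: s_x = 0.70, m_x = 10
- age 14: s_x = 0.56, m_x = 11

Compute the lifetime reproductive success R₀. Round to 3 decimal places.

Survivorship from birth: l_x = s_12·s_13·…·s_x.
  l_12 = 0.57000
  l_13 = 0.39900
  l_14 = 0.22344
R₀ = Σ l_x m_x:
  age 12: 0.57000 × 24 = 13.6800
  age 13: 0.39900 × 10 = 3.9900
  age 14: 0.22344 × 11 = 2.4578
R₀ = 13.6800 + 3.9900 + 2.4578 = 20.1278

20.128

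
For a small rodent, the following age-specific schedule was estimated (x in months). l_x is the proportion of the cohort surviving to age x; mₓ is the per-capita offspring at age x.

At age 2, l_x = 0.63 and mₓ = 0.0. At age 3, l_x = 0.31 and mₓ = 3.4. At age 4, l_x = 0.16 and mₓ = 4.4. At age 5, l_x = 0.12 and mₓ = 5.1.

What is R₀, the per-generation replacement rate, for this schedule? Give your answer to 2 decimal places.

2.37

R₀ = Σ l_x mₓ:
  age 2: 0.63 × 0.0 = 0.0000
  age 3: 0.31 × 3.4 = 1.0540
  age 4: 0.16 × 4.4 = 0.7040
  age 5: 0.12 × 5.1 = 0.6120
R₀ = 0.0000 + 1.0540 + 0.7040 + 0.6120 = 2.3700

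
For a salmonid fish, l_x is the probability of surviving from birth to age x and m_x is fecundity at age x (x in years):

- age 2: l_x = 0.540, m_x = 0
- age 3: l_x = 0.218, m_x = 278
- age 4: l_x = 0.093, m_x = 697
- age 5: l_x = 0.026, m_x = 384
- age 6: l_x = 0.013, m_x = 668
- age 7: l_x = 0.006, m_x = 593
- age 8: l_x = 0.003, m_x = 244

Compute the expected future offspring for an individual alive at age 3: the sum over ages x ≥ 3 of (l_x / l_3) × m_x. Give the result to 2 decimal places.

680.66

l_3 = 0.218. Conditional survival from age 3 to x is l_x / l_3.
  x=3: (0.218/0.218) × 278 = 278.0000
  x=4: (0.093/0.218) × 697 = 297.3440
  x=5: (0.026/0.218) × 384 = 45.7982
  x=6: (0.013/0.218) × 668 = 39.8349
  x=7: (0.006/0.218) × 593 = 16.3211
  x=8: (0.003/0.218) × 244 = 3.3578
Sum = 278.0000 + 297.3440 + 45.7982 + 39.8349 + 16.3211 + 3.3578 = 680.6560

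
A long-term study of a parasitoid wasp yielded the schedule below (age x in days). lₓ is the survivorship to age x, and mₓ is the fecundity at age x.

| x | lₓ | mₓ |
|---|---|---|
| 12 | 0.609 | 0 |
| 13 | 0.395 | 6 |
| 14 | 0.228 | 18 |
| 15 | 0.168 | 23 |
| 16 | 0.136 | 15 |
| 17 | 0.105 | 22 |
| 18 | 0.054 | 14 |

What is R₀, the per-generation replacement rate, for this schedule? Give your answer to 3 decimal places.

R₀ = Σ lₓ mₓ:
  age 12: 0.609 × 0 = 0.0000
  age 13: 0.395 × 6 = 2.3700
  age 14: 0.228 × 18 = 4.1040
  age 15: 0.168 × 23 = 3.8640
  age 16: 0.136 × 15 = 2.0400
  age 17: 0.105 × 22 = 2.3100
  age 18: 0.054 × 14 = 0.7560
R₀ = 0.0000 + 2.3700 + 4.1040 + 3.8640 + 2.0400 + 2.3100 + 0.7560 = 15.4440

15.444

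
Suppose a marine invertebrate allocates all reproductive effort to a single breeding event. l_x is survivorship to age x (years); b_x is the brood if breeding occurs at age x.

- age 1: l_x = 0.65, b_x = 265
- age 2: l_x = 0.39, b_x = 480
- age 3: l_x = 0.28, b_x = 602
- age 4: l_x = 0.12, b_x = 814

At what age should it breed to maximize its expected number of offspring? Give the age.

2

Expected offspring if breeding at age x = l_x × b_x:
  age 1: 0.65 × 265 = 172.250
  age 2: 0.39 × 480 = 187.200
  age 3: 0.28 × 602 = 168.560
  age 4: 0.12 × 814 = 97.680
Maximum at age 2 (187.200).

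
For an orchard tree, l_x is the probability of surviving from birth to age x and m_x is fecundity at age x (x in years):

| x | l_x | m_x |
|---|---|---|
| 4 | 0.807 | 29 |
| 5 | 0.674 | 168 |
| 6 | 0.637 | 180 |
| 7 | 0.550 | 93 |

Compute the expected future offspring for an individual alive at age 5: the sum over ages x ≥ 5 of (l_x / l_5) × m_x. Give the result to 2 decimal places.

l_5 = 0.674. Conditional survival from age 5 to x is l_x / l_5.
  x=5: (0.674/0.674) × 168 = 168.0000
  x=6: (0.637/0.674) × 180 = 170.1187
  x=7: (0.550/0.674) × 93 = 75.8902
Sum = 168.0000 + 170.1187 + 75.8902 = 414.0089

414.01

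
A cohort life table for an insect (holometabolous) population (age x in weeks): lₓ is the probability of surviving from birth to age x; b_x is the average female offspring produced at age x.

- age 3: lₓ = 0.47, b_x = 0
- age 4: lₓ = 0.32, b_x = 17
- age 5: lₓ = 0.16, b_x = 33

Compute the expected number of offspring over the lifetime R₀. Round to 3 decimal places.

R₀ = Σ lₓ b_x:
  age 3: 0.47 × 0 = 0.0000
  age 4: 0.32 × 17 = 5.4400
  age 5: 0.16 × 33 = 5.2800
R₀ = 0.0000 + 5.4400 + 5.2800 = 10.7200

10.720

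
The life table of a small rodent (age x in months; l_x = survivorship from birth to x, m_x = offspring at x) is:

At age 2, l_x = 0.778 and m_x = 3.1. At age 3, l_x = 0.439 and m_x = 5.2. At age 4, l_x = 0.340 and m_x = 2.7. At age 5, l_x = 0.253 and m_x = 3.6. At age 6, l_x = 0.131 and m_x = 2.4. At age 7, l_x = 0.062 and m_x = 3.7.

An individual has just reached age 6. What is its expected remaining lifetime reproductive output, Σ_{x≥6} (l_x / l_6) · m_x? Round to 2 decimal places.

l_6 = 0.131. Conditional survival from age 6 to x is l_x / l_6.
  x=6: (0.131/0.131) × 2.4 = 2.4000
  x=7: (0.062/0.131) × 3.7 = 1.7511
Sum = 2.4000 + 1.7511 = 4.1511

4.15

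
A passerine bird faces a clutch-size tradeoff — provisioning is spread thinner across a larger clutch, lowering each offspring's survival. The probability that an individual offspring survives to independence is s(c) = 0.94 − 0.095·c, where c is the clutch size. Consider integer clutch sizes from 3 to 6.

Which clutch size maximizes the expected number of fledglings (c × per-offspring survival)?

5

Expected fledglings = c × s(c):
  c=3: 3 × 0.655 = 1.965
  c=4: 4 × 0.560 = 2.240
  c=5: 5 × 0.465 = 2.325
  c=6: 6 × 0.370 = 2.220
Maximum at c = 5 (2.325 fledglings).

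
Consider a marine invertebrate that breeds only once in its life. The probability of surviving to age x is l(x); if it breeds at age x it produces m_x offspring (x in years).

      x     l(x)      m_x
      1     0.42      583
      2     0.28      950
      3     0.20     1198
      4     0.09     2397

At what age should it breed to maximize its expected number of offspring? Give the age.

Expected offspring if breeding at age x = l(x) × m_x:
  age 1: 0.42 × 583 = 244.860
  age 2: 0.28 × 950 = 266.000
  age 3: 0.20 × 1198 = 239.600
  age 4: 0.09 × 2397 = 215.730
Maximum at age 2 (266.000).

2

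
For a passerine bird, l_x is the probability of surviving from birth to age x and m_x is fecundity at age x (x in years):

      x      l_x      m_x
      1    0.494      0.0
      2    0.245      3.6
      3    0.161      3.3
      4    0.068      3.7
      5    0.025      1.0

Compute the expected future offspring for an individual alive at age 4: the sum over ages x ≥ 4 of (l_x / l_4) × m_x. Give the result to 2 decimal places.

4.07

l_4 = 0.068. Conditional survival from age 4 to x is l_x / l_4.
  x=4: (0.068/0.068) × 3.7 = 3.7000
  x=5: (0.025/0.068) × 1.0 = 0.3676
Sum = 3.7000 + 0.3676 = 4.0676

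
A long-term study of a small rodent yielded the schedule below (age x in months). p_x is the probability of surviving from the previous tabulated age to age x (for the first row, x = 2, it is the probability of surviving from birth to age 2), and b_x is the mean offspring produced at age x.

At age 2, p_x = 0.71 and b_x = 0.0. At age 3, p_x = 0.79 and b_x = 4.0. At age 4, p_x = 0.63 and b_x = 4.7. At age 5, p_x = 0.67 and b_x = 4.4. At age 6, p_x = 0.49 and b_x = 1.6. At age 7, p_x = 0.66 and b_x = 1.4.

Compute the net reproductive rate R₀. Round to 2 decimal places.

Survivorship from birth: l_x = p_2·p_3·…·p_x.
  l_2 = 0.71000
  l_3 = 0.56090
  l_4 = 0.35337
  l_5 = 0.23676
  l_6 = 0.11601
  l_7 = 0.07657
R₀ = Σ l_x b_x:
  age 2: 0.71000 × 0.0 = 0.0000
  age 3: 0.56090 × 4.0 = 2.2436
  age 4: 0.35337 × 4.7 = 1.6608
  age 5: 0.23676 × 4.4 = 1.0417
  age 6: 0.11601 × 1.6 = 0.1856
  age 7: 0.07657 × 1.4 = 0.1072
R₀ = 0.0000 + 2.2436 + 1.6608 + 1.0417 + 0.1856 + 0.1072 = 5.2390

5.24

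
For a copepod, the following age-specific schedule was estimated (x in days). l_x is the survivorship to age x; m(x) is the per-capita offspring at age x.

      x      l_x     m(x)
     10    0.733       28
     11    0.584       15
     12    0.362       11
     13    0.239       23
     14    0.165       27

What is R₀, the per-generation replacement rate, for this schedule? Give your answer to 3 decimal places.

R₀ = Σ l_x m(x):
  age 10: 0.733 × 28 = 20.5240
  age 11: 0.584 × 15 = 8.7600
  age 12: 0.362 × 11 = 3.9820
  age 13: 0.239 × 23 = 5.4970
  age 14: 0.165 × 27 = 4.4550
R₀ = 20.5240 + 8.7600 + 3.9820 + 5.4970 + 4.4550 = 43.2180

43.218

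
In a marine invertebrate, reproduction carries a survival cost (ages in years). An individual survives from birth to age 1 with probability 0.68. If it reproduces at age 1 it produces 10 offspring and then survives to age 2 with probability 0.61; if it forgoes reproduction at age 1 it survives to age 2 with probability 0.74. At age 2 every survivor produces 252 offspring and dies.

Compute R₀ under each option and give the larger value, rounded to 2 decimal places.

126.81

breed at age 1: R₀ = 0.68 × (10 + 0.61 × 252) = 0.68 × 163.7200 = 111.3296
delay to age 2: R₀ = 0.68 × (0.74 × 252) = 0.68 × 186.4800 = 126.8064
Higher: delay to age 2 (126.8064).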